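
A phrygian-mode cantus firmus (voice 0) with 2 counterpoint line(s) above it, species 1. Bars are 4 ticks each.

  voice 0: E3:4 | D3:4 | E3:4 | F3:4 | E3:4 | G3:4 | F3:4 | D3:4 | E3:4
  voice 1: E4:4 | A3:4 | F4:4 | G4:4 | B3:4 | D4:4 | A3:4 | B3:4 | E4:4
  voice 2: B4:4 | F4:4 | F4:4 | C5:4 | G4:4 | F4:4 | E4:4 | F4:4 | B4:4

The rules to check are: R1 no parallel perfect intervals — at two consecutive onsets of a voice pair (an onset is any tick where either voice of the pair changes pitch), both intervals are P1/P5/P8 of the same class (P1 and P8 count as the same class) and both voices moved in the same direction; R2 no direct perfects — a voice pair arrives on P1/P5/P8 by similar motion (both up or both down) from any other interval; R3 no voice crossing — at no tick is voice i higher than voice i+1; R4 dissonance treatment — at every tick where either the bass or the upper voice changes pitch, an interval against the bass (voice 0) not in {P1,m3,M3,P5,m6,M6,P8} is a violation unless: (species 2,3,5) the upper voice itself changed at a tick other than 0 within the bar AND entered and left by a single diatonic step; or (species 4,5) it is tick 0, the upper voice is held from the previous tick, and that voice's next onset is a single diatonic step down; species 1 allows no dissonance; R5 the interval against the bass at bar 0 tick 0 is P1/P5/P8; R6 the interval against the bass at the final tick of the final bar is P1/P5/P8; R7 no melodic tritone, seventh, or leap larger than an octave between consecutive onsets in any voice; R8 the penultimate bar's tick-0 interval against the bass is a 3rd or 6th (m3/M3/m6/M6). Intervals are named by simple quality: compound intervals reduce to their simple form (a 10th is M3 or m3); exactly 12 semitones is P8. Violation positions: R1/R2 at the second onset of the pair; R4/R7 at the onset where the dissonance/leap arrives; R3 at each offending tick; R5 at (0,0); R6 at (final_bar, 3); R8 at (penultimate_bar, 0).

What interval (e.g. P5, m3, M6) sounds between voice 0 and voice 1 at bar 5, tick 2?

voice 0=G3 voice 1=D4 -> P5

P5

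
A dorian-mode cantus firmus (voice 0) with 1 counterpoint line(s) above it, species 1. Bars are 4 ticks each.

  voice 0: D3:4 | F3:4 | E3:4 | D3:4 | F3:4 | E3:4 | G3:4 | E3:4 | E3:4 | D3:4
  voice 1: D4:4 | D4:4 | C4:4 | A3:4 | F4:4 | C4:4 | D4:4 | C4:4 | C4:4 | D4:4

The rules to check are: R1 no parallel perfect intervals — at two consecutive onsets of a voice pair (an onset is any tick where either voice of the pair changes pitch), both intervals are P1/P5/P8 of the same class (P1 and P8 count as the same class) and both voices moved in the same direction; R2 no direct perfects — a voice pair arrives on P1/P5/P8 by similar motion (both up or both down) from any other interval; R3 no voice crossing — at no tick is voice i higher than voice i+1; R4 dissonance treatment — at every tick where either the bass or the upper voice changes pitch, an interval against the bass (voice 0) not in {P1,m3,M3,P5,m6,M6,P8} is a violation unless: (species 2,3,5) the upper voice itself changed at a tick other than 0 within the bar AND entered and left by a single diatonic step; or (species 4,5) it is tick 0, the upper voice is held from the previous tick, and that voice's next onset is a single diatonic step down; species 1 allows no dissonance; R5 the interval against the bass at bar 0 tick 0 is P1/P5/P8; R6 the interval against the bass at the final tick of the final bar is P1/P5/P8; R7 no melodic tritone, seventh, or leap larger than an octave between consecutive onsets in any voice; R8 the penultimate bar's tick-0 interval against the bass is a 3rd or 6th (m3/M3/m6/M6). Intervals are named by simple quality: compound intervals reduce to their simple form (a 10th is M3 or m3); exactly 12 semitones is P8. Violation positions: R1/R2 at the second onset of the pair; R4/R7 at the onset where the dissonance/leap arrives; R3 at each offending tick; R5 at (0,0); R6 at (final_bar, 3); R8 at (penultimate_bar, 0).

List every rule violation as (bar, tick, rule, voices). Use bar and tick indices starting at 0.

bar 0: v0=D3 v1=D4 downbeat P8
bar 1: v0=F3 v1=D4 downbeat M6
bar 2: v0=E3 v1=C4 downbeat m6
bar 3: v0=D3 v1=A3 downbeat P5
bar 4: v0=F3 v1=F4 downbeat P8
bar 5: v0=E3 v1=C4 downbeat m6
bar 6: v0=G3 v1=D4 downbeat P5
bar 7: v0=E3 v1=C4 downbeat m6
bar 8: v0=E3 v1=C4 downbeat m6
bar 9: v0=D3 v1=D4 downbeat P8
  -> R2 @ bar 3 tick 0 v(0, 1): E3/C4 m6 -> D3/A3 P5 similar
  -> R2 @ bar 4 tick 0 v(0, 1): D3/A3 P5 -> F3/F4 P8 similar
  -> R2 @ bar 6 tick 0 v(0, 1): E3/C4 m6 -> G3/D4 P5 similar

(3, 0, R2, (0, 1))
(4, 0, R2, (0, 1))
(6, 0, R2, (0, 1))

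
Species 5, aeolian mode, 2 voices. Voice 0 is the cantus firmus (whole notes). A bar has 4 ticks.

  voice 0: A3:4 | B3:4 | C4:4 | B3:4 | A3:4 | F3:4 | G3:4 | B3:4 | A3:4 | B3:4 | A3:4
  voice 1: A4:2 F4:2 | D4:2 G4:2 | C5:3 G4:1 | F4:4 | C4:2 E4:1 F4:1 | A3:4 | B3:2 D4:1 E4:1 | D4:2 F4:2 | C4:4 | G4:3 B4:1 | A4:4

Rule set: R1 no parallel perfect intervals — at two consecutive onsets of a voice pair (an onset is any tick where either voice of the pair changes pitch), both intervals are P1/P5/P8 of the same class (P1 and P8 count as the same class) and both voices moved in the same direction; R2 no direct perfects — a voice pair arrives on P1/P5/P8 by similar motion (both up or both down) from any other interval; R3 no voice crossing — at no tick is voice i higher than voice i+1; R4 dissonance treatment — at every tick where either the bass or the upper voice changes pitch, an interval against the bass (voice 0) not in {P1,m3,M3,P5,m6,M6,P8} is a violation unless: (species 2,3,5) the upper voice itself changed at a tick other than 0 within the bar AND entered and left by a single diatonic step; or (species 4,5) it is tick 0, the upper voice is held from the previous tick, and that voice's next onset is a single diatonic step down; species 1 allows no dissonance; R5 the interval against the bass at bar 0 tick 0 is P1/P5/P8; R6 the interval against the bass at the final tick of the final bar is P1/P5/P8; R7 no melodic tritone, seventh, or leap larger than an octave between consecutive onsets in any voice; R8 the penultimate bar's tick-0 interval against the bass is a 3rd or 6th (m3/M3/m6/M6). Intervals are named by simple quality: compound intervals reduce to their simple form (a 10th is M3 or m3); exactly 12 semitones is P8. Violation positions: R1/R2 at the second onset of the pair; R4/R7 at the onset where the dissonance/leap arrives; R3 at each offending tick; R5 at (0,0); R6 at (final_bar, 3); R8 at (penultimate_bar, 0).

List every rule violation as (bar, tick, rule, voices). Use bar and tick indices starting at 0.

(2, 0, R2, (0, 1))
(3, 0, R4, (0, 1))
(7, 2, R4, (0, 1))
(10, 0, R1, (0, 1))

bar 0: v0=A3 v1=A4 downbeat P8
bar 1: v0=B3 v1=D4 downbeat m3
bar 2: v0=C4 v1=C5 downbeat P8
bar 3: v0=B3 v1=F4 downbeat TT
bar 4: v0=A3 v1=C4 downbeat m3
bar 5: v0=F3 v1=A3 downbeat M3
bar 6: v0=G3 v1=B3 downbeat M3
bar 7: v0=B3 v1=D4 downbeat m3
bar 8: v0=A3 v1=C4 downbeat m3
bar 9: v0=B3 v1=G4 downbeat m6
bar 10: v0=A3 v1=A4 downbeat P8
  -> R2 @ bar 2 tick 0 v(0, 1): B3/G4 m6 -> C4/C5 P8 similar
  -> R4 @ bar 3 tick 0 v(0, 1): B3/F4 TT untreated
  -> R4 @ bar 7 tick 2 v(0, 1): B3/F4 TT untreated
  -> R1 @ bar 10 tick 0 v(0, 1): B3/B4 P8 -> A3/A4 P8 similar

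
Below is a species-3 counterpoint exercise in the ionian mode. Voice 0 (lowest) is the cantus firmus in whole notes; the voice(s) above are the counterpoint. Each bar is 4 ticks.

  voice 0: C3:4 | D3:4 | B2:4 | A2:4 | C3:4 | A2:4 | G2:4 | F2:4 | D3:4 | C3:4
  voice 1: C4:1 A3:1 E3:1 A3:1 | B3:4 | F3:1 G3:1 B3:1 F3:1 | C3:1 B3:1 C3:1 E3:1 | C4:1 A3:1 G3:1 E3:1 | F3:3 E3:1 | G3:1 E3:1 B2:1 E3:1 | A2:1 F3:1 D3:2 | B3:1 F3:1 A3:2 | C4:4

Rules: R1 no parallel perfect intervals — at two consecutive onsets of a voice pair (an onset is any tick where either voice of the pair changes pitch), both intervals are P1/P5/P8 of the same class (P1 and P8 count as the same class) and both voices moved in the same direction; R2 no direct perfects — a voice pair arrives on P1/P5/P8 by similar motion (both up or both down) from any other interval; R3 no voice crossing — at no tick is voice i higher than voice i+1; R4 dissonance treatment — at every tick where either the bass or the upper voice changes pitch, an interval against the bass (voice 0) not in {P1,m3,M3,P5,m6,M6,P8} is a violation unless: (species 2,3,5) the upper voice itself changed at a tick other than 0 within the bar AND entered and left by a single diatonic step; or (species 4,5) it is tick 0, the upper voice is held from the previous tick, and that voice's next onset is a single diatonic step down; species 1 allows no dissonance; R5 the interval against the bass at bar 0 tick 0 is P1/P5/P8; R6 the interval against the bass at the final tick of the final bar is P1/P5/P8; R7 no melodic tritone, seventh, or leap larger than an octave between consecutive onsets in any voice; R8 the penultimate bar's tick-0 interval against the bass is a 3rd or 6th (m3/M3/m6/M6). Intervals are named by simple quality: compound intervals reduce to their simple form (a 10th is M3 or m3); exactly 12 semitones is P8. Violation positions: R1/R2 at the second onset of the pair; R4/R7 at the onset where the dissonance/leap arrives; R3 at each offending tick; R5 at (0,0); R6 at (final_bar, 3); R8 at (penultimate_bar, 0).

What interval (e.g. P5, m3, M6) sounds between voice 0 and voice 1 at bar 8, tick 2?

P5

voice 0=D3 voice 1=A3 -> P5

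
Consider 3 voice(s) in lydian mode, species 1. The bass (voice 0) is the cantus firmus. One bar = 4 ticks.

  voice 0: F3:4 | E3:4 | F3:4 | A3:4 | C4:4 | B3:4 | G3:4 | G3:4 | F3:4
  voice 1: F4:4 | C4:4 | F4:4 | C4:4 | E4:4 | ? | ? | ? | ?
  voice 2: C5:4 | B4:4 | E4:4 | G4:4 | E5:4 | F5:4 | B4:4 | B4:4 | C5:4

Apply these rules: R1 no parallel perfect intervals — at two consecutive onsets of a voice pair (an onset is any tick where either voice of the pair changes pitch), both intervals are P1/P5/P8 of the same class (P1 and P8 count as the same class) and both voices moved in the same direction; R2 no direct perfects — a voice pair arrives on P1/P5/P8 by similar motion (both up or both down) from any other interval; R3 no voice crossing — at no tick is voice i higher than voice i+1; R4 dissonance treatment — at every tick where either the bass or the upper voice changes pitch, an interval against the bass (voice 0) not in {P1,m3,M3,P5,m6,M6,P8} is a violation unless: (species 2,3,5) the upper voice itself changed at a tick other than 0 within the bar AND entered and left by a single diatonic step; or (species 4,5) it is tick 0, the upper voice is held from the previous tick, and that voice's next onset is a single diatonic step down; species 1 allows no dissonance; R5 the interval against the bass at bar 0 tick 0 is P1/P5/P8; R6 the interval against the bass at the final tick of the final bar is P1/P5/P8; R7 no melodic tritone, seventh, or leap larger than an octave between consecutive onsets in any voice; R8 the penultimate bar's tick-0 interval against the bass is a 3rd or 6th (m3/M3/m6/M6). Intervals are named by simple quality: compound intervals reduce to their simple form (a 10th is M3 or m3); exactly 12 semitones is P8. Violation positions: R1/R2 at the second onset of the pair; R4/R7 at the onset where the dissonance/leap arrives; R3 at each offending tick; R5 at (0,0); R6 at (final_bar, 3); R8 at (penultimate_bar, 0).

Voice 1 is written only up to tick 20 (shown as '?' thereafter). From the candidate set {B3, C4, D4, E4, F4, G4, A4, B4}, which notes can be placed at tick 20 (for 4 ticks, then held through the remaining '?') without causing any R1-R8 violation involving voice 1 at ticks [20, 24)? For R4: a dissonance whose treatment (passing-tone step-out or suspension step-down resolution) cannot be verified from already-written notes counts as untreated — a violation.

B3: violates R2
C4: violates R4
D4: legal
E4: violates R4
F4: violates R1,R4
G4: legal
A4: violates R4
B4: legal

{B4, D4, G4}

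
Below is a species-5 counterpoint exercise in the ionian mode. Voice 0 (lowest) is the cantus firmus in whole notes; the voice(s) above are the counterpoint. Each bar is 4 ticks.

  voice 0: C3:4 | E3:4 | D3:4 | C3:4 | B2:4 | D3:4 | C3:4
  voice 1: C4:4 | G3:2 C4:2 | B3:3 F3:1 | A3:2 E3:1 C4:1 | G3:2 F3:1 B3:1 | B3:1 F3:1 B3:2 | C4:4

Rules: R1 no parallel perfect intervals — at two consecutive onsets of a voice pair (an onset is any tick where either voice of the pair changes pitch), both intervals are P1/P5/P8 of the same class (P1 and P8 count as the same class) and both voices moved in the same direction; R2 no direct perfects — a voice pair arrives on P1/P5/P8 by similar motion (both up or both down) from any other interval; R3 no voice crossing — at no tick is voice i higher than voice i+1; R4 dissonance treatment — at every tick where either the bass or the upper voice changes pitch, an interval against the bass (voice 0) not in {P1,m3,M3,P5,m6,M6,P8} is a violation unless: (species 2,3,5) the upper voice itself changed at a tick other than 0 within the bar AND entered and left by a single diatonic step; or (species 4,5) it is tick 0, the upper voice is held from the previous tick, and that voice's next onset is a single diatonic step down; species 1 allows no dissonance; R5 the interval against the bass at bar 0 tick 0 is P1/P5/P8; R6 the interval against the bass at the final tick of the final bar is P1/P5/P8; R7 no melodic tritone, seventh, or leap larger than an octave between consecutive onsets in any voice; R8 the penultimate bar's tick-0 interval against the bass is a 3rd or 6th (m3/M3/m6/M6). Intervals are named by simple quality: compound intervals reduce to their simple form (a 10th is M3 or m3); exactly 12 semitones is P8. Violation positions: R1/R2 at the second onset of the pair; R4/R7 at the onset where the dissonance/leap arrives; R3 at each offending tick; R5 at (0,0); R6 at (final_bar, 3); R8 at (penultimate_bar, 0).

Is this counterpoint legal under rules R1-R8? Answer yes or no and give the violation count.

bar 0: v0=C3 v1=C4 (P8)
bar 1: v0=E3 v1=G3 (m3)
bar 2: v0=D3 v1=B3 (M6)
bar 3: v0=C3 v1=A3 (M6)
bar 4: v0=B2 v1=G3 (m6)
bar 5: v0=D3 v1=B3 (M6)
bar 6: v0=C3 v1=C4 (P8)
  R7 @ bar2.3: B3->F3 leap 6st
  R4 @ bar4.2: B2/F3 TT untreated
  R7 @ bar4.3: F3->B3 leap 6st
  R7 @ bar5.1: B3->F3 leap 6st
  R7 @ bar5.2: F3->B3 leap 6st

No (5 violations)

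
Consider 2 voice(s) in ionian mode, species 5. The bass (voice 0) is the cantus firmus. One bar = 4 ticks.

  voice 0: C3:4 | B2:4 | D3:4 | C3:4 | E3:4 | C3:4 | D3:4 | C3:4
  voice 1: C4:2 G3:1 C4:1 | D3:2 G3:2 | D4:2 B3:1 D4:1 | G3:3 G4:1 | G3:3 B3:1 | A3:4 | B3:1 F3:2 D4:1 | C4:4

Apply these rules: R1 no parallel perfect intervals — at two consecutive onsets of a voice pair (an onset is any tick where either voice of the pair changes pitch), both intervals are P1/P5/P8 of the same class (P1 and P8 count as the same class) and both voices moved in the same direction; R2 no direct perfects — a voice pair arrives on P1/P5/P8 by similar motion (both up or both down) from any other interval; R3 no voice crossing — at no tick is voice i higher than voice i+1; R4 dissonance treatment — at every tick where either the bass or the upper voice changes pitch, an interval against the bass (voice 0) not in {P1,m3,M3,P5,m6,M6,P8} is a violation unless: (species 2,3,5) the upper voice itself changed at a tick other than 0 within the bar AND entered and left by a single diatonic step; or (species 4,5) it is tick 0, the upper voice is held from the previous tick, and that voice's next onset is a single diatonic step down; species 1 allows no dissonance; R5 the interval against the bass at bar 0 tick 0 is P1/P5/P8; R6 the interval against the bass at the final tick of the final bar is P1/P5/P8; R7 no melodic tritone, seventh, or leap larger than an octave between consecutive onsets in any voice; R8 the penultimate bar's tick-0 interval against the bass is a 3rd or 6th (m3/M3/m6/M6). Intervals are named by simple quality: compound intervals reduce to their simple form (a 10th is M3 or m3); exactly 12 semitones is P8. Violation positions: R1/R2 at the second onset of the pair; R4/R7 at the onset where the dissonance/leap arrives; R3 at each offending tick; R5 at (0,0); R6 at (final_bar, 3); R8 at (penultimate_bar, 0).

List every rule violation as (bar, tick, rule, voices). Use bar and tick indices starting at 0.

bar 0: v0=C3 v1=C4 downbeat P8
bar 1: v0=B2 v1=D3 downbeat m3
bar 2: v0=D3 v1=D4 downbeat P8
bar 3: v0=C3 v1=G3 downbeat P5
bar 4: v0=E3 v1=G3 downbeat m3
bar 5: v0=C3 v1=A3 downbeat M6
bar 6: v0=D3 v1=B3 downbeat M6
bar 7: v0=C3 v1=C4 downbeat P8
  -> R7 @ bar 1 tick 0 v(1,): C4->D3 leap 10st
  -> R2 @ bar 2 tick 0 v(0, 1): B2/G3 m6 -> D3/D4 P8 similar
  -> R2 @ bar 3 tick 0 v(0, 1): D3/D4 P8 -> C3/G3 P5 similar
  -> R7 @ bar 6 tick 1 v(1,): B3->F3 leap 6st
  -> R1 @ bar 7 tick 0 v(0, 1): D3/D4 P8 -> C3/C4 P8 similar

(1, 0, R7, (1,))
(2, 0, R2, (0, 1))
(3, 0, R2, (0, 1))
(6, 1, R7, (1,))
(7, 0, R1, (0, 1))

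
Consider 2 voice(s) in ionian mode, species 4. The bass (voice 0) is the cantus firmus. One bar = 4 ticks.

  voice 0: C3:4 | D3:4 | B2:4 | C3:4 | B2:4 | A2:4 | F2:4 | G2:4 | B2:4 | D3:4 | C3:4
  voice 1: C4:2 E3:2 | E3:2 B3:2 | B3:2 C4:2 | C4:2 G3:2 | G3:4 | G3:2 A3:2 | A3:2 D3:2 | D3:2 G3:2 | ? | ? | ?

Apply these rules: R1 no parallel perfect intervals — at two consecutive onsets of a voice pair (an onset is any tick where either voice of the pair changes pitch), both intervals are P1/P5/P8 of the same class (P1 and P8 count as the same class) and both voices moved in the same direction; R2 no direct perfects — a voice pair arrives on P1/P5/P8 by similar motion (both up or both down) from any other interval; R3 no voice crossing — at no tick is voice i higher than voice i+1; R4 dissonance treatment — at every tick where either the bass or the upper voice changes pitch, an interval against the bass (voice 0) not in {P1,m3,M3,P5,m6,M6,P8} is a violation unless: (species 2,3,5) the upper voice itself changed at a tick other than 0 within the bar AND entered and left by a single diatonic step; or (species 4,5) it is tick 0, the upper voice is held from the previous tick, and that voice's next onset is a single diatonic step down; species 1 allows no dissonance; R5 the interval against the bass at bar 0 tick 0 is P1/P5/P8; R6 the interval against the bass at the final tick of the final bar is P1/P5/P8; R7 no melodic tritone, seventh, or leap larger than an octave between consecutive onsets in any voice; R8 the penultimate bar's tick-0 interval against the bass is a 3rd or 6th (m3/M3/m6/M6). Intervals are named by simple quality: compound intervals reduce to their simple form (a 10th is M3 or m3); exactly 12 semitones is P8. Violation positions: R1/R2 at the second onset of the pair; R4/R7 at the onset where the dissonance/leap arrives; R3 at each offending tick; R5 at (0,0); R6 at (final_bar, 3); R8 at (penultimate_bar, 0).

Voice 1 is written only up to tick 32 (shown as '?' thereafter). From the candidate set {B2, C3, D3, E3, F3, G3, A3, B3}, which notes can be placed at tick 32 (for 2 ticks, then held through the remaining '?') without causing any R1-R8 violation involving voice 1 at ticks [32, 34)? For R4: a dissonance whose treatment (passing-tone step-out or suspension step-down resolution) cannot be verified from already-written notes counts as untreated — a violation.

B2: legal
C3: violates R4
D3: legal
E3: violates R4
F3: violates R4
G3: legal
A3: violates R4
B3: violates R1

{B2, D3, G3}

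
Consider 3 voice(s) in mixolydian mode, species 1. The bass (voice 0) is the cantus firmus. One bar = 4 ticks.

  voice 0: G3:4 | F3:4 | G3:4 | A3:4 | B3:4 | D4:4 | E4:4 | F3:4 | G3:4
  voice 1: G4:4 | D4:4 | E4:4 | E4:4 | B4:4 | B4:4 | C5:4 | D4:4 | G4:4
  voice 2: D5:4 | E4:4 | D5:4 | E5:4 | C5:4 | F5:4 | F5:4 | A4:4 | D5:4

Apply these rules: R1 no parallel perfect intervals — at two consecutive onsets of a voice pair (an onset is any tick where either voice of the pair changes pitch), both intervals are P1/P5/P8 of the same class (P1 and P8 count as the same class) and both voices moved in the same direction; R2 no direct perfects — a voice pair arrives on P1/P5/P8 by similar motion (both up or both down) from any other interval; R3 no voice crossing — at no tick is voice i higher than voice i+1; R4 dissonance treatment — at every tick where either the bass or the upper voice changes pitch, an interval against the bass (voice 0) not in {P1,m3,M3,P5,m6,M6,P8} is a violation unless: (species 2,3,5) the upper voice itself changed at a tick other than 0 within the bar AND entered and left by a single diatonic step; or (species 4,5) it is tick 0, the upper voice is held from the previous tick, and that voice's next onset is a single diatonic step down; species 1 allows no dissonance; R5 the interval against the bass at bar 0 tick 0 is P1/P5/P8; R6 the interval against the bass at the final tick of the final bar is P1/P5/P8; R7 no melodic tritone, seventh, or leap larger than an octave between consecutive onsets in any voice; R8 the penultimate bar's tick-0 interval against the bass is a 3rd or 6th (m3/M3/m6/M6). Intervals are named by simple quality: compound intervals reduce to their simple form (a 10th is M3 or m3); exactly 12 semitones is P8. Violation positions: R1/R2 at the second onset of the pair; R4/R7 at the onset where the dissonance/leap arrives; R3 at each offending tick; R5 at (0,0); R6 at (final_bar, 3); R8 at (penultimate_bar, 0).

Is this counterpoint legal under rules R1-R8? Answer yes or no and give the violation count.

No (14 violations)

bar 0: v0=G3 v1=G4 v2=D5 (P5)
bar 1: v0=F3 v1=D4 v2=E4 (M7)
bar 2: v0=G3 v1=E4 v2=D5 (P5)
bar 3: v0=A3 v1=E4 v2=E5 (P5)
bar 4: v0=B3 v1=B4 v2=C5 (m2)
bar 5: v0=D4 v1=B4 v2=F5 (m3)
bar 6: v0=E4 v1=C5 v2=F5 (m2)
bar 7: v0=F3 v1=D4 v2=A4 (M3)
bar 8: v0=G3 v1=G4 v2=D5 (P5)
  R4 @ bar1.0: F3/E4 M7 untreated
  R7 @ bar1.0: D5->E4 leap 10st
  R2 @ bar2.0: F3/E4 M7 -> G3/D5 P5 similar
  R7 @ bar2.0: E4->D5 leap 10st
  R1 @ bar3.0: G3/D5 P5 -> A3/E5 P5 similar
  R2 @ bar4.0: A3/E4 P5 -> B3/B4 P8 similar
  R4 @ bar4.0: B3/C5 m2 untreated
  R4 @ bar6.0: E4/F5 m2 untreated
  R2 @ bar7.0: C5/F5 P4 -> D4/A4 P5 similar
  R7 @ bar7.0: E4->F3 leap 11st
  R7 @ bar7.0: C5->D4 leap 10st
  R1 @ bar8.0: D4/A4 P5 -> G4/D5 P5 similar
  R2 @ bar8.0: F3/D4 M6 -> G3/G4 P8 similar
  R2 @ bar8.0: F3/A4 M3 -> G3/D5 P5 similar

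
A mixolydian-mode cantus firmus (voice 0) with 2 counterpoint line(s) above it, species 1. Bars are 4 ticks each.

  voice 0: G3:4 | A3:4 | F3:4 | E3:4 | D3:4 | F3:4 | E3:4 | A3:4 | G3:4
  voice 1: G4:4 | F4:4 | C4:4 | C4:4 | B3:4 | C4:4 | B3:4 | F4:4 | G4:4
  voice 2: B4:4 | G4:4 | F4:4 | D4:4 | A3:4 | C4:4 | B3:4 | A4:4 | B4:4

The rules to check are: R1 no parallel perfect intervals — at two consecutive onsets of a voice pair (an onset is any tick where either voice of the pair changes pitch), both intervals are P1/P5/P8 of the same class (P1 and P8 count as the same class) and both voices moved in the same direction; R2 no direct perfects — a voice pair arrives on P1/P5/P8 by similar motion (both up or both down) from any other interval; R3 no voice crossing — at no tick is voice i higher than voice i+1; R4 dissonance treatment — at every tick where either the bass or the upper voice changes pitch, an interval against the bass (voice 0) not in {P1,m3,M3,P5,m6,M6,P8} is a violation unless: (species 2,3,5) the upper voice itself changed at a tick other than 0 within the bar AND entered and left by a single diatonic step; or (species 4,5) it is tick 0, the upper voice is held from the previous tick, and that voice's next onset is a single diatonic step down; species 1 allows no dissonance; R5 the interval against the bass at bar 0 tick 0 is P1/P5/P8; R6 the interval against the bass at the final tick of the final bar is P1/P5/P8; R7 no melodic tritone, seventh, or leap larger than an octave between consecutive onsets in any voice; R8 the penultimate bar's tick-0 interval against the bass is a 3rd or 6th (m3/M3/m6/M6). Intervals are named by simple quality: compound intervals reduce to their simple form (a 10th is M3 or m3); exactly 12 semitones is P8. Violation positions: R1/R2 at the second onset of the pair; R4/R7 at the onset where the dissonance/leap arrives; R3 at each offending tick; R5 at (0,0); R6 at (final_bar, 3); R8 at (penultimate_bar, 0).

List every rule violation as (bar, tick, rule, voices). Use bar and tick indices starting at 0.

(0, 0, R5, (0, 2))
(1, 0, R4, (0, 2))
(2, 0, R2, (0, 1))
(2, 0, R2, (0, 2))
(3, 0, R4, (0, 2))
(4, 0, R2, (0, 2))
(4, 0, R3, (1, 2))
(4, 1, R3, (1, 2))
(4, 2, R3, (1, 2))
(4, 3, R3, (1, 2))
(5, 0, R1, (0, 2))
(5, 0, R2, (0, 1))
(5, 0, R2, (1, 2))
(6, 0, R1, (0, 1))
(6, 0, R1, (0, 2))
(6, 0, R1, (1, 2))
(7, 0, R2, (0, 2))
(7, 0, R7, (1,))
(7, 0, R7, (2,))
(7, 0, R8, (0, 2))
(8, 3, R6, (0, 2))

bar 0: v0=G3 v1=G4 v2=B4 downbeat M3
bar 1: v0=A3 v1=F4 v2=G4 downbeat m7
bar 2: v0=F3 v1=C4 v2=F4 downbeat P8
bar 3: v0=E3 v1=C4 v2=D4 downbeat m7
bar 4: v0=D3 v1=B3 v2=A3 downbeat P5
bar 5: v0=F3 v1=C4 v2=C4 downbeat P5
bar 6: v0=E3 v1=B3 v2=B3 downbeat P5
bar 7: v0=A3 v1=F4 v2=A4 downbeat P8
bar 8: v0=G3 v1=G4 v2=B4 downbeat M3
  -> R5 @ bar 0 tick 0 v(0, 2): opens on M3
  -> R4 @ bar 1 tick 0 v(0, 2): A3/G4 m7 untreated
  -> R2 @ bar 2 tick 0 v(0, 1): A3/F4 m6 -> F3/C4 P5 similar
  -> R2 @ bar 2 tick 0 v(0, 2): A3/G4 m7 -> F3/F4 P8 similar
  -> R4 @ bar 3 tick 0 v(0, 2): E3/D4 m7 untreated
  -> R2 @ bar 4 tick 0 v(0, 2): E3/D4 m7 -> D3/A3 P5 similar
  -> R3 @ bar 4 tick 0 v(1, 2): B3 above A3
  -> R3 @ bar 4 tick 1 v(1, 2): B3 above A3
  -> R3 @ bar 4 tick 2 v(1, 2): B3 above A3
  -> R3 @ bar 4 tick 3 v(1, 2): B3 above A3
  -> R1 @ bar 5 tick 0 v(0, 2): D3/A3 P5 -> F3/C4 P5 similar
  -> R2 @ bar 5 tick 0 v(0, 1): D3/B3 M6 -> F3/C4 P5 similar
  -> R2 @ bar 5 tick 0 v(1, 2): B3/A3 M2 -> C4/C4 P1 similar
  -> R1 @ bar 6 tick 0 v(0, 1): F3/C4 P5 -> E3/B3 P5 similar
  -> R1 @ bar 6 tick 0 v(0, 2): F3/C4 P5 -> E3/B3 P5 similar
  -> R1 @ bar 6 tick 0 v(1, 2): C4/C4 P1 -> B3/B3 P1 similar
  -> R2 @ bar 7 tick 0 v(0, 2): E3/B3 P5 -> A3/A4 P8 similar
  -> R7 @ bar 7 tick 0 v(1,): B3->F4 leap 6st
  -> R7 @ bar 7 tick 0 v(2,): B3->A4 leap 10st
  -> R8 @ bar 7 tick 0 v(0, 2): penult P8 not 3rd/6th
  -> R6 @ bar 8 tick 3 v(0, 2): closes on M3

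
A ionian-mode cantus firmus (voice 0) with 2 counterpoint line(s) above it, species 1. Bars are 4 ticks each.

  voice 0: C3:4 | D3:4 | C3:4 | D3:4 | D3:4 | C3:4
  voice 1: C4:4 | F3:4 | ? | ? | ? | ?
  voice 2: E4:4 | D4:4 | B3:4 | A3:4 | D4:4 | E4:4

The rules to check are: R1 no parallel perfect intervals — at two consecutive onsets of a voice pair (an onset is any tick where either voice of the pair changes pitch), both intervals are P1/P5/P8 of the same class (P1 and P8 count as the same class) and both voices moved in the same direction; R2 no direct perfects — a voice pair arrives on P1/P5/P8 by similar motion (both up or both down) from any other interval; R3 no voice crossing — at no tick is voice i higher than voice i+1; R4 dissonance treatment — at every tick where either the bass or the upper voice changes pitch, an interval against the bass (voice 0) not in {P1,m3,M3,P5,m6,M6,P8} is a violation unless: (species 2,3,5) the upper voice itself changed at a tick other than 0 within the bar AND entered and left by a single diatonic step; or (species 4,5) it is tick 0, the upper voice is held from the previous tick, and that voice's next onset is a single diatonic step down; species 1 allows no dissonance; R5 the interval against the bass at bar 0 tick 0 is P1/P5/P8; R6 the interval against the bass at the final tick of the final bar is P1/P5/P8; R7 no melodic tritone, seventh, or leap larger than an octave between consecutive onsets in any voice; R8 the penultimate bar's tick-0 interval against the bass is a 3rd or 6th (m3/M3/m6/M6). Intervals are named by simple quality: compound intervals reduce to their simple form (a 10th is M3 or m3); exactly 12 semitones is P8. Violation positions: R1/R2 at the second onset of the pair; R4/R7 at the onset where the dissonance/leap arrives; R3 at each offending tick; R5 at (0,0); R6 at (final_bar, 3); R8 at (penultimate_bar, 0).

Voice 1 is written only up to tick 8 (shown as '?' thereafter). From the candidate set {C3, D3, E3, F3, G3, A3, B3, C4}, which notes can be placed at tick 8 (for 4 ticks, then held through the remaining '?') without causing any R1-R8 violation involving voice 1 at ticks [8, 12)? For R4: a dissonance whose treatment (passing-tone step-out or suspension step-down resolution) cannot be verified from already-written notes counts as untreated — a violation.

C3: violates R2
D3: violates R4
E3: violates R2
F3: violates R4
G3: legal
A3: legal
B3: violates R4,R7
C4: violates R3

{A3, G3}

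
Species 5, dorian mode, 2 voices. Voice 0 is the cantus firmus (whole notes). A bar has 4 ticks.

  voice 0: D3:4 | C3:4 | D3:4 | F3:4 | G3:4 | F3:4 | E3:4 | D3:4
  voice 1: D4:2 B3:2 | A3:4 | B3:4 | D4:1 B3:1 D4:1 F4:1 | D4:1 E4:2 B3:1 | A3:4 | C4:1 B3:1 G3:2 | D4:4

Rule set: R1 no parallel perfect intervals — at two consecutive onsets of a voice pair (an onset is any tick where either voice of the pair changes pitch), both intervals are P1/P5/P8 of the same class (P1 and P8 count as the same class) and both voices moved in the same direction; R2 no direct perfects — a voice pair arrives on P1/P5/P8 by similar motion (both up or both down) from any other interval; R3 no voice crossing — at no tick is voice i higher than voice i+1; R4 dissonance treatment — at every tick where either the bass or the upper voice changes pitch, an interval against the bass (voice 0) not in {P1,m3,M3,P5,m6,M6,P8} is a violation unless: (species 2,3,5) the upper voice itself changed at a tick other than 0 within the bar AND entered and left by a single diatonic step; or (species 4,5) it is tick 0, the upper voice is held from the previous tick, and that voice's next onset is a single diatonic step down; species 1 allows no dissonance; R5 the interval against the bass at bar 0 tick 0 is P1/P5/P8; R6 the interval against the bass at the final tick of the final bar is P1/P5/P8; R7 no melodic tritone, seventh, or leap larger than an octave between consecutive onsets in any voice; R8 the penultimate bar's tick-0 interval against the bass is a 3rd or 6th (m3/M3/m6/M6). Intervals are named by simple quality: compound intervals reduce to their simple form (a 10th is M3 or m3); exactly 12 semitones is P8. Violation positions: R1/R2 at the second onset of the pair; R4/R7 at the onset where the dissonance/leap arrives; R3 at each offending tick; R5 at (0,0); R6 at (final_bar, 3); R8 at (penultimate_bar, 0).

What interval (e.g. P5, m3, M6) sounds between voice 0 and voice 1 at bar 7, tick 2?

P8

voice 0=D3 voice 1=D4 -> P8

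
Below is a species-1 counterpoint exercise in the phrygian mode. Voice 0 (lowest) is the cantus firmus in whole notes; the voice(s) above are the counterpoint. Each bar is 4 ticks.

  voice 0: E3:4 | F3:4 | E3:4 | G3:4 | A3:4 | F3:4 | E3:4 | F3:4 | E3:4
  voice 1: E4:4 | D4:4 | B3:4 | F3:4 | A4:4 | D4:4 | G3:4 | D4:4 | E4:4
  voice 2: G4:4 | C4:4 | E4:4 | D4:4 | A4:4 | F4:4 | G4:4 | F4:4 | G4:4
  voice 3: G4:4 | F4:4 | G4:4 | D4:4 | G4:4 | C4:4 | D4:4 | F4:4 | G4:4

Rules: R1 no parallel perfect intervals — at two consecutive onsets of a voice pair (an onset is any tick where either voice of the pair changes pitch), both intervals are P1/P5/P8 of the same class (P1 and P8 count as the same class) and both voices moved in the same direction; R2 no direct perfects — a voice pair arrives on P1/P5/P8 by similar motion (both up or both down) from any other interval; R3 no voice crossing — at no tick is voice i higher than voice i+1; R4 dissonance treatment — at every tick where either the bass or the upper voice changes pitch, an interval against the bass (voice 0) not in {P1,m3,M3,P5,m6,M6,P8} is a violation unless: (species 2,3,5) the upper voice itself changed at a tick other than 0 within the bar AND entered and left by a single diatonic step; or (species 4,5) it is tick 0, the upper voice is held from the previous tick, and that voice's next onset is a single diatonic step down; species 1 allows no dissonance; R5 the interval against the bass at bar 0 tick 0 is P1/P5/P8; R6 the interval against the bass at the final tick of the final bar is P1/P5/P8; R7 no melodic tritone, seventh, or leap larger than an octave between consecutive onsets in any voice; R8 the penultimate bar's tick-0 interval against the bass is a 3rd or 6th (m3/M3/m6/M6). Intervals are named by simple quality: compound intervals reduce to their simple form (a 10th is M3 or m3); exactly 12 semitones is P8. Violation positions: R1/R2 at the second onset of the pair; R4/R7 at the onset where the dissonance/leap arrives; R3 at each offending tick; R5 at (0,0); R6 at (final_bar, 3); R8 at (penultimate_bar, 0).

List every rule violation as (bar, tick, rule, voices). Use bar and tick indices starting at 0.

(0, 0, R5, (0, 2))
(0, 0, R5, (0, 3))
(1, 0, R3, (1, 2))
(1, 1, R3, (1, 2))
(1, 2, R3, (1, 2))
(1, 3, R3, (1, 2))
(2, 0, R2, (0, 1))
(3, 0, R2, (2, 3))
(3, 0, R3, (0, 1))
(3, 0, R4, (0, 1))
(3, 0, R7, (1,))
(3, 1, R3, (0, 1))
(3, 2, R3, (0, 1))
(3, 3, R3, (0, 1))
(4, 0, R2, (0, 1))
(4, 0, R2, (0, 2))
(4, 0, R2, (1, 2))
(4, 0, R3, (2, 3))
(4, 0, R4, (0, 3))
(4, 0, R7, (1,))
(4, 1, R3, (2, 3))
(4, 2, R3, (2, 3))
(4, 3, R3, (2, 3))
(5, 0, R1, (0, 2))
(5, 0, R2, (0, 3))
(5, 0, R3, (2, 3))
(5, 1, R3, (2, 3))
(5, 2, R3, (2, 3))
(5, 3, R3, (2, 3))
(6, 0, R3, (2, 3))
(6, 0, R4, (0, 3))
(6, 1, R3, (2, 3))
(6, 2, R3, (2, 3))
(6, 3, R3, (2, 3))
(7, 0, R2, (0, 3))
(7, 0, R8, (0, 2))
(7, 0, R8, (0, 3))
(8, 0, R1, (2, 3))
(8, 3, R6, (0, 2))
(8, 3, R6, (0, 3))

bar 0: v0=E3 v1=E4 v2=G4 v3=G4 downbeat m3
bar 1: v0=F3 v1=D4 v2=C4 v3=F4 downbeat P8
bar 2: v0=E3 v1=B3 v2=E4 v3=G4 downbeat m3
bar 3: v0=G3 v1=F3 v2=D4 v3=D4 downbeat P5
bar 4: v0=A3 v1=A4 v2=A4 v3=G4 downbeat m7
bar 5: v0=F3 v1=D4 v2=F4 v3=C4 downbeat P5
bar 6: v0=E3 v1=G3 v2=G4 v3=D4 downbeat m7
bar 7: v0=F3 v1=D4 v2=F4 v3=F4 downbeat P8
bar 8: v0=E3 v1=E4 v2=G4 v3=G4 downbeat m3
  -> R5 @ bar 0 tick 0 v(0, 2): opens on m3
  -> R5 @ bar 0 tick 0 v(0, 3): opens on m3
  -> R3 @ bar 1 tick 0 v(1, 2): D4 above C4
  -> R3 @ bar 1 tick 1 v(1, 2): D4 above C4
  -> R3 @ bar 1 tick 2 v(1, 2): D4 above C4
  -> R3 @ bar 1 tick 3 v(1, 2): D4 above C4
  -> R2 @ bar 2 tick 0 v(0, 1): F3/D4 M6 -> E3/B3 P5 similar
  -> R2 @ bar 3 tick 0 v(2, 3): E4/G4 m3 -> D4/D4 P1 similar
  -> R3 @ bar 3 tick 0 v(0, 1): G3 above F3
  -> R4 @ bar 3 tick 0 v(0, 1): G3/F3 M2 untreated
  -> R7 @ bar 3 tick 0 v(1,): B3->F3 leap 6st
  -> R3 @ bar 3 tick 1 v(0, 1): G3 above F3
  -> R3 @ bar 3 tick 2 v(0, 1): G3 above F3
  -> R3 @ bar 3 tick 3 v(0, 1): G3 above F3
  -> R2 @ bar 4 tick 0 v(0, 1): G3/F3 M2 -> A3/A4 P8 similar
  -> R2 @ bar 4 tick 0 v(0, 2): G3/D4 P5 -> A3/A4 P8 similar
  -> R2 @ bar 4 tick 0 v(1, 2): F3/D4 M6 -> A4/A4 P1 similar
  -> R3 @ bar 4 tick 0 v(2, 3): A4 above G4
  -> R4 @ bar 4 tick 0 v(0, 3): A3/G4 m7 untreated
  -> R7 @ bar 4 tick 0 v(1,): F3->A4 leap 16st
  -> R3 @ bar 4 tick 1 v(2, 3): A4 above G4
  -> R3 @ bar 4 tick 2 v(2, 3): A4 above G4
  -> R3 @ bar 4 tick 3 v(2, 3): A4 above G4
  -> R1 @ bar 5 tick 0 v(0, 2): A3/A4 P8 -> F3/F4 P8 similar
  -> R2 @ bar 5 tick 0 v(0, 3): A3/G4 m7 -> F3/C4 P5 similar
  -> R3 @ bar 5 tick 0 v(2, 3): F4 above C4
  -> R3 @ bar 5 tick 1 v(2, 3): F4 above C4
  -> R3 @ bar 5 tick 2 v(2, 3): F4 above C4
  -> R3 @ bar 5 tick 3 v(2, 3): F4 above C4
  -> R3 @ bar 6 tick 0 v(2, 3): G4 above D4
  -> R4 @ bar 6 tick 0 v(0, 3): E3/D4 m7 untreated
  -> R3 @ bar 6 tick 1 v(2, 3): G4 above D4
  -> R3 @ bar 6 tick 2 v(2, 3): G4 above D4
  -> R3 @ bar 6 tick 3 v(2, 3): G4 above D4
  -> R2 @ bar 7 tick 0 v(0, 3): E3/D4 m7 -> F3/F4 P8 similar
  -> R8 @ bar 7 tick 0 v(0, 2): penult P8 not 3rd/6th
  -> R8 @ bar 7 tick 0 v(0, 3): penult P8 not 3rd/6th
  -> R1 @ bar 8 tick 0 v(2, 3): F4/F4 P1 -> G4/G4 P1 similar
  -> R6 @ bar 8 tick 3 v(0, 2): closes on m3
  -> R6 @ bar 8 tick 3 v(0, 3): closes on m3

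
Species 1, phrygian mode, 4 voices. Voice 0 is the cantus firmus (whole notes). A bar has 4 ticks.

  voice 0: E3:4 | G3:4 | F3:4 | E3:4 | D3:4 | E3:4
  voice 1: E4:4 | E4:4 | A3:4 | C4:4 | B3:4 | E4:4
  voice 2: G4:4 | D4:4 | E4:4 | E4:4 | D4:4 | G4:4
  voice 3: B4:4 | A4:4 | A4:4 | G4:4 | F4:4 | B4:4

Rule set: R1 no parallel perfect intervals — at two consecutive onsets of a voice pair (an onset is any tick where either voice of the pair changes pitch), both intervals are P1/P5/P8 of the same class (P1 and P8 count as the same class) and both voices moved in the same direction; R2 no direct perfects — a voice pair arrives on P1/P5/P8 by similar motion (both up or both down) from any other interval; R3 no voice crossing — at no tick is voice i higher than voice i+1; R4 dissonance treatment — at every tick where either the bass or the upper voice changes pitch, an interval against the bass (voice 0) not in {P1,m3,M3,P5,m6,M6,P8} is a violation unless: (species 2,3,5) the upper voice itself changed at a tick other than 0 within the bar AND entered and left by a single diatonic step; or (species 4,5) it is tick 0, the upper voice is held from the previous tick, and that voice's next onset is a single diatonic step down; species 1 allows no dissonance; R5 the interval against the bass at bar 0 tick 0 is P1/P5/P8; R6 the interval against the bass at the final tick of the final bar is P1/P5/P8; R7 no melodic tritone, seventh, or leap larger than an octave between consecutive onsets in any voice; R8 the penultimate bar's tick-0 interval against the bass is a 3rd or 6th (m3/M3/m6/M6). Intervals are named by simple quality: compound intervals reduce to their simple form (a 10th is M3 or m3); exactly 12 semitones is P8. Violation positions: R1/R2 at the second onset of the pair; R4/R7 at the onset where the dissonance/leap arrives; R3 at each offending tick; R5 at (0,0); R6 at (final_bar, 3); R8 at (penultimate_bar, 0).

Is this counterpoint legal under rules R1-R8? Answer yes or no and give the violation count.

bar 0: v0=E3 v1=E4 v2=G4 v3=B4 (P5)
bar 1: v0=G3 v1=E4 v2=D4 v3=A4 (M2)
bar 2: v0=F3 v1=A3 v2=E4 v3=A4 (M3)
bar 3: v0=E3 v1=C4 v2=E4 v3=G4 (m3)
bar 4: v0=D3 v1=B3 v2=D4 v3=F4 (m3)
bar 5: v0=E3 v1=E4 v2=G4 v3=B4 (P5)
  R5 @ bar0.0: opens on m3
  R2 @ bar1.0: G4/B4 M3 -> D4/A4 P5 similar
  R3 @ bar1.0: E4 above D4
  R4 @ bar1.0: G3/A4 M2 untreated
  R3 @ bar1.1: E4 above D4
  R3 @ bar1.2: E4 above D4
  R3 @ bar1.3: E4 above D4
  R4 @ bar2.0: F3/E4 M7 untreated
  R1 @ bar4.0: E3/E4 P8 -> D3/D4 P8 similar
  R8 @ bar4.0: penult P8 not 3rd/6th
  R2 @ bar5.0: D3/B3 M6 -> E3/E4 P8 similar
  R2 @ bar5.0: D3/F4 m3 -> E3/B4 P5 similar
  R2 @ bar5.0: B3/F4 TT -> E4/B4 P5 similar
  R7 @ bar5.0: F4->B4 leap 6st
  R6 @ bar5.3: closes on m3

No (15 violations)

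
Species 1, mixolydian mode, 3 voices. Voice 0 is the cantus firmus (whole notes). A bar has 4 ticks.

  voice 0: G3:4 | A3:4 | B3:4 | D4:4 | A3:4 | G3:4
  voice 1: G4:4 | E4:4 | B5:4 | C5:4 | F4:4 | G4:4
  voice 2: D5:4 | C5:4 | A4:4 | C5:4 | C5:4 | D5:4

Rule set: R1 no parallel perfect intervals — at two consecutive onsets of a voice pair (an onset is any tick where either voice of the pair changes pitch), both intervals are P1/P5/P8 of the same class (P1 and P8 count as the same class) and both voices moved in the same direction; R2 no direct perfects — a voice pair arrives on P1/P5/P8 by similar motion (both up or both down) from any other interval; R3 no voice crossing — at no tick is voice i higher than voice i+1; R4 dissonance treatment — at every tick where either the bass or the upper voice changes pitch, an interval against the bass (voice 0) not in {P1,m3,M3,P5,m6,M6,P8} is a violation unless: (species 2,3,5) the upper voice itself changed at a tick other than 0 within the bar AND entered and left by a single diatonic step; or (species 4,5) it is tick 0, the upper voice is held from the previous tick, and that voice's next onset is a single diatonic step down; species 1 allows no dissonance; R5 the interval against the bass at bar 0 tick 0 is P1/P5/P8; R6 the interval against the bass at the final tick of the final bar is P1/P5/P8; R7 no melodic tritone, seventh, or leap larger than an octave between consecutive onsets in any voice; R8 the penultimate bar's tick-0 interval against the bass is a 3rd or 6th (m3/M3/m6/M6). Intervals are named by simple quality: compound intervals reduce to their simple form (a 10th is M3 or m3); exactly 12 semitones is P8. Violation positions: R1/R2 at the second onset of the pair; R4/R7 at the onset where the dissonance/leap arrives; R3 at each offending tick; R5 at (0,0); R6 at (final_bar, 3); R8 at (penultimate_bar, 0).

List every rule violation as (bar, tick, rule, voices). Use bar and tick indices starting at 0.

(2, 0, R2, (0, 1))
(2, 0, R3, (1, 2))
(2, 0, R4, (0, 2))
(2, 0, R7, (1,))
(2, 1, R3, (1, 2))
(2, 2, R3, (1, 2))
(2, 3, R3, (1, 2))
(3, 0, R4, (0, 1))
(3, 0, R4, (0, 2))
(3, 0, R7, (1,))
(5, 0, R1, (1, 2))

bar 0: v0=G3 v1=G4 v2=D5 downbeat P5
bar 1: v0=A3 v1=E4 v2=C5 downbeat m3
bar 2: v0=B3 v1=B5 v2=A4 downbeat m7
bar 3: v0=D4 v1=C5 v2=C5 downbeat m7
bar 4: v0=A3 v1=F4 v2=C5 downbeat m3
bar 5: v0=G3 v1=G4 v2=D5 downbeat P5
  -> R2 @ bar 2 tick 0 v(0, 1): A3/E4 P5 -> B3/B5 P1 similar
  -> R3 @ bar 2 tick 0 v(1, 2): B5 above A4
  -> R4 @ bar 2 tick 0 v(0, 2): B3/A4 m7 untreated
  -> R7 @ bar 2 tick 0 v(1,): E4->B5 leap 19st
  -> R3 @ bar 2 tick 1 v(1, 2): B5 above A4
  -> R3 @ bar 2 tick 2 v(1, 2): B5 above A4
  -> R3 @ bar 2 tick 3 v(1, 2): B5 above A4
  -> R4 @ bar 3 tick 0 v(0, 1): D4/C5 m7 untreated
  -> R4 @ bar 3 tick 0 v(0, 2): D4/C5 m7 untreated
  -> R7 @ bar 3 tick 0 v(1,): B5->C5 leap 11st
  -> R1 @ bar 5 tick 0 v(1, 2): F4/C5 P5 -> G4/D5 P5 similar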